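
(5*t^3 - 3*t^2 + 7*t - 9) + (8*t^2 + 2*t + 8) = 5*t^3 + 5*t^2 + 9*t - 1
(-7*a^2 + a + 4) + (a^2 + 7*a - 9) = -6*a^2 + 8*a - 5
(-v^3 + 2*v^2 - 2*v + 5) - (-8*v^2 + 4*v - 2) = -v^3 + 10*v^2 - 6*v + 7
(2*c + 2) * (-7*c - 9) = -14*c^2 - 32*c - 18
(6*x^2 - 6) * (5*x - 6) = 30*x^3 - 36*x^2 - 30*x + 36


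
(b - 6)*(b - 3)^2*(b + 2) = b^4 - 10*b^3 + 21*b^2 + 36*b - 108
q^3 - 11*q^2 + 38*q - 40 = (q - 5)*(q - 4)*(q - 2)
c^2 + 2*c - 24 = (c - 4)*(c + 6)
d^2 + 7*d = d*(d + 7)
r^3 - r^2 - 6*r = r*(r - 3)*(r + 2)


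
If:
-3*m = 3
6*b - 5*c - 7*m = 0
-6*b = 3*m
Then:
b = 1/2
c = 2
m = -1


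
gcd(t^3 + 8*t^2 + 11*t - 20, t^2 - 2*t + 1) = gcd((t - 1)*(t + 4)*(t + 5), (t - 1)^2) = t - 1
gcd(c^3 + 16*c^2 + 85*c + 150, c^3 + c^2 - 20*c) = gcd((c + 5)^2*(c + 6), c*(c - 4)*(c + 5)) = c + 5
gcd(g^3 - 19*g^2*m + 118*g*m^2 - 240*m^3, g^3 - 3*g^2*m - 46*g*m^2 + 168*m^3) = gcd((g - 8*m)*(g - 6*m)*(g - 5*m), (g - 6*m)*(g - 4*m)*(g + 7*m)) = g - 6*m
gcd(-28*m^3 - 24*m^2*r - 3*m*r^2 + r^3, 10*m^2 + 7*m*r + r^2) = 2*m + r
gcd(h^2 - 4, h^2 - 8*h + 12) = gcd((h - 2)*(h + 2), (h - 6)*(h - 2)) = h - 2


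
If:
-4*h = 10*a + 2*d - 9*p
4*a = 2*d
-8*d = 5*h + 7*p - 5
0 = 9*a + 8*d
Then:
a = 0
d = 0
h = 45/73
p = 20/73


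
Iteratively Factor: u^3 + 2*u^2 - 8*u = (u)*(u^2 + 2*u - 8) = u*(u - 2)*(u + 4)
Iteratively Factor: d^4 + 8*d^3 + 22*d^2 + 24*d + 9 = (d + 3)*(d^3 + 5*d^2 + 7*d + 3) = (d + 1)*(d + 3)*(d^2 + 4*d + 3) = (d + 1)*(d + 3)^2*(d + 1)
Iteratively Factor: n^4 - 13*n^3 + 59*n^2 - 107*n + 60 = (n - 5)*(n^3 - 8*n^2 + 19*n - 12) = (n - 5)*(n - 1)*(n^2 - 7*n + 12) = (n - 5)*(n - 3)*(n - 1)*(n - 4)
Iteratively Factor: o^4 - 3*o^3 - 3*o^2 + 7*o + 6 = (o - 3)*(o^3 - 3*o - 2) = (o - 3)*(o + 1)*(o^2 - o - 2) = (o - 3)*(o + 1)^2*(o - 2)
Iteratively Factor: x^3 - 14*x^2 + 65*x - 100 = (x - 5)*(x^2 - 9*x + 20) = (x - 5)^2*(x - 4)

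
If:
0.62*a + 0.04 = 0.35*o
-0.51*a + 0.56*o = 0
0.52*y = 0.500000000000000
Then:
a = -0.13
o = -0.12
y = 0.96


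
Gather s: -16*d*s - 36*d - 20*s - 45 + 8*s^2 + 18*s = -36*d + 8*s^2 + s*(-16*d - 2) - 45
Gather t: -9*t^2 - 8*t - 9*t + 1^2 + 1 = -9*t^2 - 17*t + 2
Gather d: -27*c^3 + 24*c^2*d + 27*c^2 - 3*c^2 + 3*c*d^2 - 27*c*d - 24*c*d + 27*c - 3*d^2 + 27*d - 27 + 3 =-27*c^3 + 24*c^2 + 27*c + d^2*(3*c - 3) + d*(24*c^2 - 51*c + 27) - 24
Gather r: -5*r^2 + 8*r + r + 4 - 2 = -5*r^2 + 9*r + 2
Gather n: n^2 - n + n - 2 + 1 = n^2 - 1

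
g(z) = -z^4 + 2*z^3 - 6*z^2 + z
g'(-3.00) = 199.00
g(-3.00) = -192.00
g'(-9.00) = 3511.00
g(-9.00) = -8514.00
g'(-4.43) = 519.66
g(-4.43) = -681.19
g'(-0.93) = 20.57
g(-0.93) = -8.48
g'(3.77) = -173.29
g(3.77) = -176.35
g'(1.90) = -27.58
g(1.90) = -19.07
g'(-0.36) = 6.28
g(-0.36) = -1.25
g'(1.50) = -17.00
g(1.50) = -10.31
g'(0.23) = -1.49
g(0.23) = -0.07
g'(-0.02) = 1.24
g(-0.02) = -0.02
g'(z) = -4*z^3 + 6*z^2 - 12*z + 1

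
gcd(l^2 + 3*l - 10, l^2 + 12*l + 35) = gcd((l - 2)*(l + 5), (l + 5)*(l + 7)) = l + 5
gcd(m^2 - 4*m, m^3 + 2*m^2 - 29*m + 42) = 1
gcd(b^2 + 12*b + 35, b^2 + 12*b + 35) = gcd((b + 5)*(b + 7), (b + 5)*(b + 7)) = b^2 + 12*b + 35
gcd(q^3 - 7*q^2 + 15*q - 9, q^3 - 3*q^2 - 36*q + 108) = q - 3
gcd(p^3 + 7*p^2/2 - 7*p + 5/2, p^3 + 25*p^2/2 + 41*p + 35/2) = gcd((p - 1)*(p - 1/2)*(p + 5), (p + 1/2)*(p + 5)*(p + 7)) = p + 5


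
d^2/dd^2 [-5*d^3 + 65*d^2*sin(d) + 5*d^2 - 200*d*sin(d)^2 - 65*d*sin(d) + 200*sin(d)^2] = -65*d^2*sin(d) + 65*d*sin(d) + 260*d*cos(d) - 400*d*cos(2*d) - 30*d - 130*sqrt(2)*cos(d + pi/4) + 400*sqrt(2)*cos(2*d + pi/4) + 10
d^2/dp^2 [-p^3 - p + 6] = -6*p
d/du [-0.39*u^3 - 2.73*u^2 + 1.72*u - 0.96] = -1.17*u^2 - 5.46*u + 1.72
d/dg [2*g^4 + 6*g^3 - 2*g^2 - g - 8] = 8*g^3 + 18*g^2 - 4*g - 1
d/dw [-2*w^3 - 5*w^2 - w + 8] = -6*w^2 - 10*w - 1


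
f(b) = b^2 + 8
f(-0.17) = 8.03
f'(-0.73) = -1.46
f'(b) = 2*b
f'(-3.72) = -7.44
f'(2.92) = 5.84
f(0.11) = 8.01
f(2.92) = 16.53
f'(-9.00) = -18.00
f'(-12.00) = -24.00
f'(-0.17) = -0.34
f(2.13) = 12.54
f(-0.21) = 8.04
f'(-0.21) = -0.42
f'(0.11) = 0.22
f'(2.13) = 4.26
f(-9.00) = 89.00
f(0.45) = 8.20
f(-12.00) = 152.00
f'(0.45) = 0.90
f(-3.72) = 21.84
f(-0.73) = 8.53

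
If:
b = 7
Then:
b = 7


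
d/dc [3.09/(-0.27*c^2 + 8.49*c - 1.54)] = (1.6686*c - 26.2341)/(0.27*c^2 - 8.49*c + 1.54)^2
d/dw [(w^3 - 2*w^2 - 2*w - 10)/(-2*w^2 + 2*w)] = (-w^4/2 + w^3 - 2*w^2 - 10*w + 5)/(w^2*(w^2 - 2*w + 1))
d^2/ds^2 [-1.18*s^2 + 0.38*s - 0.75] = -2.36000000000000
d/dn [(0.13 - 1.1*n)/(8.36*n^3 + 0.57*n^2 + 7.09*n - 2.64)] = (18.392*n^3 - 2.6334*n^2 - 0.1482*n + 1.9823)/(69.8896*n^6 + 9.5304*n^5 + 118.8697*n^4 - 36.0582*n^3 + 47.2585*n^2 - 37.4352*n + 6.9696)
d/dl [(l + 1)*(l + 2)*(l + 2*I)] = 3*l^2 + l*(6 + 4*I) + 2 + 6*I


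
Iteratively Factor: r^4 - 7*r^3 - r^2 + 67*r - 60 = (r - 5)*(r^3 - 2*r^2 - 11*r + 12) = (r - 5)*(r - 4)*(r^2 + 2*r - 3) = (r - 5)*(r - 4)*(r + 3)*(r - 1)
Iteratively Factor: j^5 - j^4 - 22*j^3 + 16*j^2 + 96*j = (j - 4)*(j^4 + 3*j^3 - 10*j^2 - 24*j) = (j - 4)*(j - 3)*(j^3 + 6*j^2 + 8*j) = (j - 4)*(j - 3)*(j + 2)*(j^2 + 4*j) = (j - 4)*(j - 3)*(j + 2)*(j + 4)*(j)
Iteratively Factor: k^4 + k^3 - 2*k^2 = (k + 2)*(k^3 - k^2) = k*(k + 2)*(k^2 - k) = k^2*(k + 2)*(k - 1)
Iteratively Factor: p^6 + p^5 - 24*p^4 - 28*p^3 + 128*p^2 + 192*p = (p - 3)*(p^5 + 4*p^4 - 12*p^3 - 64*p^2 - 64*p) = (p - 3)*(p + 2)*(p^4 + 2*p^3 - 16*p^2 - 32*p) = (p - 3)*(p + 2)*(p + 4)*(p^3 - 2*p^2 - 8*p) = p*(p - 3)*(p + 2)*(p + 4)*(p^2 - 2*p - 8) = p*(p - 3)*(p + 2)^2*(p + 4)*(p - 4)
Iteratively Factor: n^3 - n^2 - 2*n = (n - 2)*(n^2 + n) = n*(n - 2)*(n + 1)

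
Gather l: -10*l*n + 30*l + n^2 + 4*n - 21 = l*(30 - 10*n) + n^2 + 4*n - 21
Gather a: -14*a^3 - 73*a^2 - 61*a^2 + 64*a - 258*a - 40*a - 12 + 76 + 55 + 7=-14*a^3 - 134*a^2 - 234*a + 126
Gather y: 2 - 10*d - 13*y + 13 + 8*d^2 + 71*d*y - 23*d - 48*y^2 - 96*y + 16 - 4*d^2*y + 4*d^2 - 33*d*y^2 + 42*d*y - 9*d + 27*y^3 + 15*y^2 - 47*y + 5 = 12*d^2 - 42*d + 27*y^3 + y^2*(-33*d - 33) + y*(-4*d^2 + 113*d - 156) + 36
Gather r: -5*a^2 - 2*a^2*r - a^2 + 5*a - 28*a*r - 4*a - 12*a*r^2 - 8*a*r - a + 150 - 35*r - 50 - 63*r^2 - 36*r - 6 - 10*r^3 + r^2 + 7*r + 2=-6*a^2 - 10*r^3 + r^2*(-12*a - 62) + r*(-2*a^2 - 36*a - 64) + 96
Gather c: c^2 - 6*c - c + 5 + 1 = c^2 - 7*c + 6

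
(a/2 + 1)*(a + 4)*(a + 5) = a^3/2 + 11*a^2/2 + 19*a + 20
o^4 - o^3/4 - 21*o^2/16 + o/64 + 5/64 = (o - 5/4)*(o - 1/4)*(o + 1/4)*(o + 1)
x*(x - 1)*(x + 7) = x^3 + 6*x^2 - 7*x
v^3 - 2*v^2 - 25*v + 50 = (v - 5)*(v - 2)*(v + 5)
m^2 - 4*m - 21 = (m - 7)*(m + 3)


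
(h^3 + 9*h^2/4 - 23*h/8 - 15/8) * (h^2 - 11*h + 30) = h^5 - 35*h^4/4 + 19*h^3/8 + 389*h^2/4 - 525*h/8 - 225/4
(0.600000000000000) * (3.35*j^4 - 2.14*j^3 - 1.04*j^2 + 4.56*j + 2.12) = 2.01*j^4 - 1.284*j^3 - 0.624*j^2 + 2.736*j + 1.272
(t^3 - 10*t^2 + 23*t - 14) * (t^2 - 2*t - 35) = t^5 - 12*t^4 + 8*t^3 + 290*t^2 - 777*t + 490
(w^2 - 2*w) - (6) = w^2 - 2*w - 6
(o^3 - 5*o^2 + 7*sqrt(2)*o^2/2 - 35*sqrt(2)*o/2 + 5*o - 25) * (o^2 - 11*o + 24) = o^5 - 16*o^4 + 7*sqrt(2)*o^4/2 - 56*sqrt(2)*o^3 + 84*o^3 - 200*o^2 + 553*sqrt(2)*o^2/2 - 420*sqrt(2)*o + 395*o - 600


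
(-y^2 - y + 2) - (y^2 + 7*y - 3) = -2*y^2 - 8*y + 5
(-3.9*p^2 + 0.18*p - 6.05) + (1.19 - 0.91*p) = -3.9*p^2 - 0.73*p - 4.86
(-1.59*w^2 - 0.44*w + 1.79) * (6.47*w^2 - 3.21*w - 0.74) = -10.2873*w^4 + 2.2571*w^3 + 14.1703*w^2 - 5.4203*w - 1.3246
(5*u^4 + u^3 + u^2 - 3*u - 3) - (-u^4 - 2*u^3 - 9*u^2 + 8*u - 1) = 6*u^4 + 3*u^3 + 10*u^2 - 11*u - 2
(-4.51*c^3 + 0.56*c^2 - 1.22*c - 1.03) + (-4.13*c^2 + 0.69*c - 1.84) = -4.51*c^3 - 3.57*c^2 - 0.53*c - 2.87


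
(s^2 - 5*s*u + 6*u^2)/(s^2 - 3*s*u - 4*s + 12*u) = (s - 2*u)/(s - 4)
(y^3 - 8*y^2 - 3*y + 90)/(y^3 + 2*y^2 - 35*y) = (y^2 - 3*y - 18)/(y*(y + 7))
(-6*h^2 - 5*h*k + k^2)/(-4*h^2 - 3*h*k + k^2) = (6*h - k)/(4*h - k)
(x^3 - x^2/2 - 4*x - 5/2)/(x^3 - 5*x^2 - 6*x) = (2*x^2 - 3*x - 5)/(2*x*(x - 6))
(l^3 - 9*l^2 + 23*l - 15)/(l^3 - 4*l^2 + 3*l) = (l - 5)/l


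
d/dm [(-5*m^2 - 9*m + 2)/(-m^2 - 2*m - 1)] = (m + 13)/(m^3 + 3*m^2 + 3*m + 1)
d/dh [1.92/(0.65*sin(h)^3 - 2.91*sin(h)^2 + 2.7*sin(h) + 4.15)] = (-3.744*sin(h)^2 + 11.1744*sin(h) - 5.184)*cos(h)/(0.65*sin(h)^3 - 2.91*sin(h)^2 + 2.7*sin(h) + 4.15)^2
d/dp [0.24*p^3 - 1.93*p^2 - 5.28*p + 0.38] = 0.72*p^2 - 3.86*p - 5.28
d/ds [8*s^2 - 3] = 16*s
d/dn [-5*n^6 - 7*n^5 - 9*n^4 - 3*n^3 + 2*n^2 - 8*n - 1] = -30*n^5 - 35*n^4 - 36*n^3 - 9*n^2 + 4*n - 8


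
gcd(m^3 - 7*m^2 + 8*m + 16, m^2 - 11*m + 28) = m - 4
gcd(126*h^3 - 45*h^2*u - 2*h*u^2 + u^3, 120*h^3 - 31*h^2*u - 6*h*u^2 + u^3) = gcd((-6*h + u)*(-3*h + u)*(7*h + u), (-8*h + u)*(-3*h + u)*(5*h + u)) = -3*h + u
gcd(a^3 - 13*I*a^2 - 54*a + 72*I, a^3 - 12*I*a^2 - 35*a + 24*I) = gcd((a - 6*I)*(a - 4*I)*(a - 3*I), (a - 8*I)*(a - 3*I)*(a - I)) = a - 3*I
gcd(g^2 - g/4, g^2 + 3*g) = g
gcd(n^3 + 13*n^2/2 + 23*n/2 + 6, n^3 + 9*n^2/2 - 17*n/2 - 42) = n + 4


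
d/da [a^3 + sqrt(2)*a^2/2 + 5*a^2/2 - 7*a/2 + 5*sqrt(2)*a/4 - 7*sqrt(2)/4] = 3*a^2 + sqrt(2)*a + 5*a - 7/2 + 5*sqrt(2)/4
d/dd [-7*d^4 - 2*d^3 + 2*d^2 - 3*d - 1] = -28*d^3 - 6*d^2 + 4*d - 3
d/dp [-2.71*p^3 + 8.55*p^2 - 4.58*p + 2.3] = -8.13*p^2 + 17.1*p - 4.58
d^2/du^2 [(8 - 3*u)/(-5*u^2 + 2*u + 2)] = 2*((46 - 45*u)*(-5*u^2 + 2*u + 2) - 4*(3*u - 8)*(5*u - 1)^2)/(-5*u^2 + 2*u + 2)^3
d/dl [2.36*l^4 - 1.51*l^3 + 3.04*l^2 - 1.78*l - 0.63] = 9.44*l^3 - 4.53*l^2 + 6.08*l - 1.78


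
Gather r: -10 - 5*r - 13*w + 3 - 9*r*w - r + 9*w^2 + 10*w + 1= r*(-9*w - 6) + 9*w^2 - 3*w - 6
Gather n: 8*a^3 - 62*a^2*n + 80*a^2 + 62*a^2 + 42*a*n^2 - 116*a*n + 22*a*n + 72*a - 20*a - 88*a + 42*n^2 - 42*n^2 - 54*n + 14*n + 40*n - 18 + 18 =8*a^3 + 142*a^2 + 42*a*n^2 - 36*a + n*(-62*a^2 - 94*a)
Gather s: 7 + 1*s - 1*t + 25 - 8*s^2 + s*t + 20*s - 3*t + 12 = -8*s^2 + s*(t + 21) - 4*t + 44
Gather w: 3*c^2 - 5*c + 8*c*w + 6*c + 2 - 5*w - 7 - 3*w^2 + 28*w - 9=3*c^2 + c - 3*w^2 + w*(8*c + 23) - 14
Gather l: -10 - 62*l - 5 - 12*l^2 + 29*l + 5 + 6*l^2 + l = -6*l^2 - 32*l - 10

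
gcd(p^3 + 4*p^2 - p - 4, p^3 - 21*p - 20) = p^2 + 5*p + 4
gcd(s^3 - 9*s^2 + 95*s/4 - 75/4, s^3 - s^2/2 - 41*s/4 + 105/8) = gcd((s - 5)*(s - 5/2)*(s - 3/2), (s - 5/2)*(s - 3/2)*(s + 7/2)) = s^2 - 4*s + 15/4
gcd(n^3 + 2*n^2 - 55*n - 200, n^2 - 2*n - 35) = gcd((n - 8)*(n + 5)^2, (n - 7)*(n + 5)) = n + 5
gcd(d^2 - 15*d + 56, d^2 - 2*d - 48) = d - 8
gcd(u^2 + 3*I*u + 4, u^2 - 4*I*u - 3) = u - I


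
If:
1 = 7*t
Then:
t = 1/7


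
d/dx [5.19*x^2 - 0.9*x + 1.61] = 10.38*x - 0.9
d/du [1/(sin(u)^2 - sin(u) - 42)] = (1 - 2*sin(u))*cos(u)/(sin(u) + cos(u)^2 + 41)^2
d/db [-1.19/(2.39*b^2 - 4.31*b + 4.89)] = (5.6882*b - 5.1289)/(2.39*b^2 - 4.31*b + 4.89)^2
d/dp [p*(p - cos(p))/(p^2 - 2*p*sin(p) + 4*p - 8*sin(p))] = (p^3*sin(p) + 2*p^3*cos(p) + 2*p^2*sin(p) + 9*p^2*cos(p) + 2*p^2 - 16*p*sin(p) - 8*p + 4*sin(2*p))/((p + 4)^2*(p - 2*sin(p))^2)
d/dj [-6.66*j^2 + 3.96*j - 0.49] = 3.96 - 13.32*j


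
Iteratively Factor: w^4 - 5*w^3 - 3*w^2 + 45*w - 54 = (w + 3)*(w^3 - 8*w^2 + 21*w - 18) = (w - 3)*(w + 3)*(w^2 - 5*w + 6) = (w - 3)*(w - 2)*(w + 3)*(w - 3)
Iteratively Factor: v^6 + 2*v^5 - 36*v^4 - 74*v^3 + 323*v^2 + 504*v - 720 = (v - 1)*(v^5 + 3*v^4 - 33*v^3 - 107*v^2 + 216*v + 720) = (v - 3)*(v - 1)*(v^4 + 6*v^3 - 15*v^2 - 152*v - 240) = (v - 3)*(v - 1)*(v + 4)*(v^3 + 2*v^2 - 23*v - 60) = (v - 5)*(v - 3)*(v - 1)*(v + 4)*(v^2 + 7*v + 12) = (v - 5)*(v - 3)*(v - 1)*(v + 3)*(v + 4)*(v + 4)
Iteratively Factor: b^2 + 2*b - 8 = (b + 4)*(b - 2)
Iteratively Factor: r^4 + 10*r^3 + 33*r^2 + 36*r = (r)*(r^3 + 10*r^2 + 33*r + 36) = r*(r + 3)*(r^2 + 7*r + 12) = r*(r + 3)*(r + 4)*(r + 3)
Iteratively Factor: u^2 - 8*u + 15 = (u - 3)*(u - 5)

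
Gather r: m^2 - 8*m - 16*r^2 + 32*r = m^2 - 8*m - 16*r^2 + 32*r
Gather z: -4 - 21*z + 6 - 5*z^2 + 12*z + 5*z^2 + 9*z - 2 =0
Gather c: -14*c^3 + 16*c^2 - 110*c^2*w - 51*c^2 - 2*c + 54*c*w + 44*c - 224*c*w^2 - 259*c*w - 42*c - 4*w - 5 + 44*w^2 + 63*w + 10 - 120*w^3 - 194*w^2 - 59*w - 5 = -14*c^3 + c^2*(-110*w - 35) + c*(-224*w^2 - 205*w) - 120*w^3 - 150*w^2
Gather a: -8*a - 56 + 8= -8*a - 48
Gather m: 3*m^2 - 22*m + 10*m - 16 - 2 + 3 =3*m^2 - 12*m - 15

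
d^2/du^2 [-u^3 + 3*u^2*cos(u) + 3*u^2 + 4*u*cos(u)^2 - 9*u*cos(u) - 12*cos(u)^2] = -3*u^2*cos(u) - 12*u*sin(u) + 9*u*cos(u) - 8*u*cos(2*u) - 6*u + 18*sin(u) - 8*sin(2*u) + 6*cos(u) + 24*cos(2*u) + 6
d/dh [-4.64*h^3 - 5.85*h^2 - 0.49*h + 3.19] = -13.92*h^2 - 11.7*h - 0.49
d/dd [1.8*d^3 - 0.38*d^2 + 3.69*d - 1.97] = 5.4*d^2 - 0.76*d + 3.69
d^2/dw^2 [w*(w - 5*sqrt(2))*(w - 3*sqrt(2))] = 6*w - 16*sqrt(2)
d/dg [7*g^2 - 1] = 14*g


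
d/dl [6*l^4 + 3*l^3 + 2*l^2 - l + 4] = 24*l^3 + 9*l^2 + 4*l - 1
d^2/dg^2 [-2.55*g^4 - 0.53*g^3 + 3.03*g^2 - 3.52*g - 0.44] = -30.6*g^2 - 3.18*g + 6.06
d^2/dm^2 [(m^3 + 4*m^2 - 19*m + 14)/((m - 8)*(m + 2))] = 6*(19*m^3 + 174*m^2 - 132*m + 1192)/(m^6 - 18*m^5 + 60*m^4 + 360*m^3 - 960*m^2 - 4608*m - 4096)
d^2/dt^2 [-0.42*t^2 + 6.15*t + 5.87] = -0.840000000000000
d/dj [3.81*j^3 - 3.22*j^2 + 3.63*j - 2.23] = 11.43*j^2 - 6.44*j + 3.63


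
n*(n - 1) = n^2 - n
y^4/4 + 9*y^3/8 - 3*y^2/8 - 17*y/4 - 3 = (y/4 + 1)*(y - 2)*(y + 1)*(y + 3/2)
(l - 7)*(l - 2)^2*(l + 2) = l^4 - 9*l^3 + 10*l^2 + 36*l - 56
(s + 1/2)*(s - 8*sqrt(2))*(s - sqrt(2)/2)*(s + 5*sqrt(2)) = s^4 - 7*sqrt(2)*s^3/2 + s^3/2 - 77*s^2 - 7*sqrt(2)*s^2/4 - 77*s/2 + 40*sqrt(2)*s + 20*sqrt(2)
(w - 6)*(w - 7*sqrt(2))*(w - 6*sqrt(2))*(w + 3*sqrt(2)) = w^4 - 10*sqrt(2)*w^3 - 6*w^3 + 6*w^2 + 60*sqrt(2)*w^2 - 36*w + 252*sqrt(2)*w - 1512*sqrt(2)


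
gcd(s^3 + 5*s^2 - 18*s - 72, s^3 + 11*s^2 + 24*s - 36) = s + 6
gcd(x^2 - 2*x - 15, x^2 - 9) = x + 3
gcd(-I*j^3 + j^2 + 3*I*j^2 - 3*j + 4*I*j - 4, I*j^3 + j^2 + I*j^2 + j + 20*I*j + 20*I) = j + 1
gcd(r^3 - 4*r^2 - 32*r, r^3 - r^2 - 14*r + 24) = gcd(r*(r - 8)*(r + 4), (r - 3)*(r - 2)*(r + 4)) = r + 4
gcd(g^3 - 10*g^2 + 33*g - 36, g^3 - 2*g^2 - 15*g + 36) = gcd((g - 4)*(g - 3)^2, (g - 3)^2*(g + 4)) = g^2 - 6*g + 9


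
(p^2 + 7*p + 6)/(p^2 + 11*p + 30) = (p + 1)/(p + 5)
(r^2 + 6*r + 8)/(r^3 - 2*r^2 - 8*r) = (r + 4)/(r*(r - 4))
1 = 1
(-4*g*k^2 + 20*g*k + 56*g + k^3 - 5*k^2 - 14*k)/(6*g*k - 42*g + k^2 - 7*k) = (-4*g*k - 8*g + k^2 + 2*k)/(6*g + k)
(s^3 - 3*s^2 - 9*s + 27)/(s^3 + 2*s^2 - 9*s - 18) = (s - 3)/(s + 2)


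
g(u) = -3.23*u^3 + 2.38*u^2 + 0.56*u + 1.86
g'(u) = -9.69*u^2 + 4.76*u + 0.56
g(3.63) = -119.24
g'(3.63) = -109.85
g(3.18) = -76.16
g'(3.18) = -82.29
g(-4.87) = 428.65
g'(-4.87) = -252.44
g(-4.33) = 306.28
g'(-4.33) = -201.73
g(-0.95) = 6.25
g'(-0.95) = -12.71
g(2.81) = -49.44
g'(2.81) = -62.58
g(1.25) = -0.03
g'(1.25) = -8.63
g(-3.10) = 119.22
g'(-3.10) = -107.32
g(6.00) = -606.78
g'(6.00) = -319.72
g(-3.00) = 108.81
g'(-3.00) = -100.93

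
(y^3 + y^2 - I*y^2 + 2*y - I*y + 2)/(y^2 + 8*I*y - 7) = (y^2 + y*(1 - 2*I) - 2*I)/(y + 7*I)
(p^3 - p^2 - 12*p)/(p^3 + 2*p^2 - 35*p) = (p^2 - p - 12)/(p^2 + 2*p - 35)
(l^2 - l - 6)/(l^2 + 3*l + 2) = (l - 3)/(l + 1)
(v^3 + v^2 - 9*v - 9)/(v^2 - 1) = (v^2 - 9)/(v - 1)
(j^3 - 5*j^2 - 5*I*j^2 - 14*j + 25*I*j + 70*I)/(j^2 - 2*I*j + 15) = (j^2 - 5*j - 14)/(j + 3*I)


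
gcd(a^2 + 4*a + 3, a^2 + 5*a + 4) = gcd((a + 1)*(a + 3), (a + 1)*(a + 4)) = a + 1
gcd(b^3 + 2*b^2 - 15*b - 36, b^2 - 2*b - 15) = b + 3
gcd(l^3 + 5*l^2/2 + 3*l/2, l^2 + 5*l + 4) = l + 1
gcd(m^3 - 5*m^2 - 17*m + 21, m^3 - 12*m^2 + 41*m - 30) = m - 1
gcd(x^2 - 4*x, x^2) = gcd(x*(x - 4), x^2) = x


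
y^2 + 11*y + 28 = (y + 4)*(y + 7)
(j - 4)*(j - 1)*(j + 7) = j^3 + 2*j^2 - 31*j + 28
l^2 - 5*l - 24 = (l - 8)*(l + 3)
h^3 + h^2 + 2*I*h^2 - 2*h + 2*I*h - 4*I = (h - 1)*(h + 2)*(h + 2*I)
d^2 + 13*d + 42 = (d + 6)*(d + 7)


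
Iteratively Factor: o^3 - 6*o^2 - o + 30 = (o - 3)*(o^2 - 3*o - 10) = (o - 3)*(o + 2)*(o - 5)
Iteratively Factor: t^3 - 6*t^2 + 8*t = (t)*(t^2 - 6*t + 8) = t*(t - 2)*(t - 4)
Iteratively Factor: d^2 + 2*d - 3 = (d + 3)*(d - 1)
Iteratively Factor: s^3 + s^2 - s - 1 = (s - 1)*(s^2 + 2*s + 1) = (s - 1)*(s + 1)*(s + 1)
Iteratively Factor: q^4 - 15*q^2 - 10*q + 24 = (q + 3)*(q^3 - 3*q^2 - 6*q + 8) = (q + 2)*(q + 3)*(q^2 - 5*q + 4) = (q - 1)*(q + 2)*(q + 3)*(q - 4)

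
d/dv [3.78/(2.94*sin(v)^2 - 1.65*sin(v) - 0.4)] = (6.237 - 22.2264*sin(v))*cos(v)/(-2.94*sin(v)^2 + 1.65*sin(v) + 0.4)^2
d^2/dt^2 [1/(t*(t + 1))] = 2*(t^2 + t*(t + 1) + (t + 1)^2)/(t^3*(t + 1)^3)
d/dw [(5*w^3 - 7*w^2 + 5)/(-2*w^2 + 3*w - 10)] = (-10*w^4 + 30*w^3 - 171*w^2 + 160*w - 15)/(4*w^4 - 12*w^3 + 49*w^2 - 60*w + 100)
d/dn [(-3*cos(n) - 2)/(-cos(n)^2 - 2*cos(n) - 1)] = (3*cos(n) + 1)*sin(n)/(cos(n) + 1)^3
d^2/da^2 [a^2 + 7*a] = 2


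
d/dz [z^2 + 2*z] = 2*z + 2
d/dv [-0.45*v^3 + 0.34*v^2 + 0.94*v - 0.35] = -1.35*v^2 + 0.68*v + 0.94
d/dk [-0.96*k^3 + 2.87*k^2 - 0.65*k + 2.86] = -2.88*k^2 + 5.74*k - 0.65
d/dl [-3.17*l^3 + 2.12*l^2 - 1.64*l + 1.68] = -9.51*l^2 + 4.24*l - 1.64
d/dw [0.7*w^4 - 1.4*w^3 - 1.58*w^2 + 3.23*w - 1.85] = 2.8*w^3 - 4.2*w^2 - 3.16*w + 3.23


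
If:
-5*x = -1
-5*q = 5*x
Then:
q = -1/5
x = 1/5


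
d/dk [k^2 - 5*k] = 2*k - 5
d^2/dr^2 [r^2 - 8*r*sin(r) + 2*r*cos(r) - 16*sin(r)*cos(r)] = 8*r*sin(r) - 2*r*cos(r) - 4*sin(r) + 32*sin(2*r) - 16*cos(r) + 2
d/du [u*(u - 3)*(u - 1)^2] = 4*u^3 - 15*u^2 + 14*u - 3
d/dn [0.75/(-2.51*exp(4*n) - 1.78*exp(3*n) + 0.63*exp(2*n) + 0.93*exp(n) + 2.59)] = (7.53*exp(3*n) + 4.005*exp(2*n) - 0.945*exp(n) - 0.6975)*exp(n)/(-2.51*exp(4*n) - 1.78*exp(3*n) + 0.63*exp(2*n) + 0.93*exp(n) + 2.59)^2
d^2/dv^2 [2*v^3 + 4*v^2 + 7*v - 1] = 12*v + 8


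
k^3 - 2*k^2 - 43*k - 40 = (k - 8)*(k + 1)*(k + 5)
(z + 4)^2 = z^2 + 8*z + 16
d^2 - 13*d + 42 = (d - 7)*(d - 6)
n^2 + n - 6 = (n - 2)*(n + 3)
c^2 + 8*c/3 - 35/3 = (c - 7/3)*(c + 5)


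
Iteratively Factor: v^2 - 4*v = (v - 4)*(v)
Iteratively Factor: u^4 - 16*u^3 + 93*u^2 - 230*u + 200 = (u - 5)*(u^3 - 11*u^2 + 38*u - 40) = (u - 5)*(u - 4)*(u^2 - 7*u + 10) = (u - 5)*(u - 4)*(u - 2)*(u - 5)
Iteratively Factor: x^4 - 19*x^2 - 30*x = (x + 3)*(x^3 - 3*x^2 - 10*x) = x*(x + 3)*(x^2 - 3*x - 10) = x*(x + 2)*(x + 3)*(x - 5)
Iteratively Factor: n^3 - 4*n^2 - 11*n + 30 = (n + 3)*(n^2 - 7*n + 10) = (n - 5)*(n + 3)*(n - 2)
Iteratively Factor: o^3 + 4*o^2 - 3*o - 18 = (o + 3)*(o^2 + o - 6) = (o - 2)*(o + 3)*(o + 3)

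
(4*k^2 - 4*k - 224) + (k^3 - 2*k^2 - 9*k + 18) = k^3 + 2*k^2 - 13*k - 206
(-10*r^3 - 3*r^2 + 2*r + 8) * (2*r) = -20*r^4 - 6*r^3 + 4*r^2 + 16*r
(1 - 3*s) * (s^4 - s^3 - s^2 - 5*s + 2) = -3*s^5 + 4*s^4 + 2*s^3 + 14*s^2 - 11*s + 2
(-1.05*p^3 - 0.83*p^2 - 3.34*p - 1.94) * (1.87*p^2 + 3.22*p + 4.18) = -1.9635*p^5 - 4.9331*p^4 - 13.3074*p^3 - 17.852*p^2 - 20.208*p - 8.1092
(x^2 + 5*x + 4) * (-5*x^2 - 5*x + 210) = -5*x^4 - 30*x^3 + 165*x^2 + 1030*x + 840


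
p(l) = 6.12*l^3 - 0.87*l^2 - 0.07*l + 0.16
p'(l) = 18.36*l^2 - 1.74*l - 0.07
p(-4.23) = -478.31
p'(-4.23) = 335.80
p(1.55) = 20.75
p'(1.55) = 41.34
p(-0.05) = 0.16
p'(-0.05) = 0.06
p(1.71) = 28.10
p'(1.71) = 50.64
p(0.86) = 3.35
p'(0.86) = 12.01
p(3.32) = 214.30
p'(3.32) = 196.52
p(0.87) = 3.47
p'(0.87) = 12.31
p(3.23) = 197.09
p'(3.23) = 185.86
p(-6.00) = -1352.66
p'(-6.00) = 671.33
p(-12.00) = -10699.64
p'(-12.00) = 2664.65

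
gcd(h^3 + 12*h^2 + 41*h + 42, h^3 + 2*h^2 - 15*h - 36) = h + 3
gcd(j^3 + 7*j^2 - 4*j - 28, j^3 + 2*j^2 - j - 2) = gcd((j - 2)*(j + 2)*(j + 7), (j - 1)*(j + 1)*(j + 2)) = j + 2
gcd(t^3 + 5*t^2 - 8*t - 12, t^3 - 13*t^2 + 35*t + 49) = t + 1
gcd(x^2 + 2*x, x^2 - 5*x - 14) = x + 2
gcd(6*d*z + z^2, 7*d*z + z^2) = z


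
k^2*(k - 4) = k^3 - 4*k^2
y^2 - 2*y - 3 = (y - 3)*(y + 1)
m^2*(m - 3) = m^3 - 3*m^2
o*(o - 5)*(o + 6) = o^3 + o^2 - 30*o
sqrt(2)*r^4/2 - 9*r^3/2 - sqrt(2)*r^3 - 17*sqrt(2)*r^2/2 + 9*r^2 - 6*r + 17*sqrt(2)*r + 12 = (r - 2)*(r - 6*sqrt(2))*(r + sqrt(2)/2)*(sqrt(2)*r/2 + 1)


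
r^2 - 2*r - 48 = (r - 8)*(r + 6)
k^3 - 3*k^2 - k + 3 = (k - 3)*(k - 1)*(k + 1)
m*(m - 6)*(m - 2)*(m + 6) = m^4 - 2*m^3 - 36*m^2 + 72*m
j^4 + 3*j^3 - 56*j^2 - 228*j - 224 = (j - 8)*(j + 2)^2*(j + 7)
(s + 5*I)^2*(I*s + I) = I*s^3 - 10*s^2 + I*s^2 - 10*s - 25*I*s - 25*I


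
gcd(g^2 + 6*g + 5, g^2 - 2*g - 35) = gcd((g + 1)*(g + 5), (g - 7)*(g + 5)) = g + 5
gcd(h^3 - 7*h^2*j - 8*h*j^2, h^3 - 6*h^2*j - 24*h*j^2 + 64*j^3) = h - 8*j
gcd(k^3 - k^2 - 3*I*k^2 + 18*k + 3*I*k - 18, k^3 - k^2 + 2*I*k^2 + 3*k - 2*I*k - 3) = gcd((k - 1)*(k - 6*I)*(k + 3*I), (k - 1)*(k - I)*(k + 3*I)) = k^2 + k*(-1 + 3*I) - 3*I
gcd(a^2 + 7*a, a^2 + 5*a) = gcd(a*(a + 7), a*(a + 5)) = a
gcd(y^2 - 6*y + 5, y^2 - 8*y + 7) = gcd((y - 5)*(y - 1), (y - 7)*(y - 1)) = y - 1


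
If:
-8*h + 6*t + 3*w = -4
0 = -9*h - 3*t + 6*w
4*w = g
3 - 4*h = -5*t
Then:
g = 8/25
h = 1/5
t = -11/25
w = 2/25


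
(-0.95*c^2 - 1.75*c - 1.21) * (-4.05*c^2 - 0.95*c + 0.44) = 3.8475*c^4 + 7.99*c^3 + 6.145*c^2 + 0.3795*c - 0.5324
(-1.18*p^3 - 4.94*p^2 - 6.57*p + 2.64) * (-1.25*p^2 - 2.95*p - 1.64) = 1.475*p^5 + 9.656*p^4 + 24.7207*p^3 + 24.1831*p^2 + 2.9868*p - 4.3296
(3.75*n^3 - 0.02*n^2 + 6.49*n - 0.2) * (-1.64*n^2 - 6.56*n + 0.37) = -6.15*n^5 - 24.5672*n^4 - 9.1249*n^3 - 42.2538*n^2 + 3.7133*n - 0.074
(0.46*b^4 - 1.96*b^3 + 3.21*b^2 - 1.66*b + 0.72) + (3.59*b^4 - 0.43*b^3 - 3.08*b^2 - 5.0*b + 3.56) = 4.05*b^4 - 2.39*b^3 + 0.13*b^2 - 6.66*b + 4.28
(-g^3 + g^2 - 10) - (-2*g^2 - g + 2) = -g^3 + 3*g^2 + g - 12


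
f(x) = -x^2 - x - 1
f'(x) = -2*x - 1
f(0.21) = -1.25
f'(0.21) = -1.42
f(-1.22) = -1.27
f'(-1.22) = 1.44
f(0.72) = -2.24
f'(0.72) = -2.44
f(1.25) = -3.81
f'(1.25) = -3.50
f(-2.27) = -3.88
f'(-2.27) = 3.54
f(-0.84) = -0.87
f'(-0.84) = 0.68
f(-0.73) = -0.80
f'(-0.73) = 0.46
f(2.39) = -9.10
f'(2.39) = -5.78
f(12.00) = -157.00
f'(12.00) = -25.00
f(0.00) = -1.00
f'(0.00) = -1.00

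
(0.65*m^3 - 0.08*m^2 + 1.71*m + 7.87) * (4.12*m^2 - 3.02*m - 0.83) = 2.678*m^5 - 2.2926*m^4 + 6.7473*m^3 + 27.3266*m^2 - 25.1867*m - 6.5321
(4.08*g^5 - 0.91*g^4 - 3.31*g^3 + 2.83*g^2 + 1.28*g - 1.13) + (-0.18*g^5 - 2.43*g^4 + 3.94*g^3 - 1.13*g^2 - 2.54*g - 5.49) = 3.9*g^5 - 3.34*g^4 + 0.63*g^3 + 1.7*g^2 - 1.26*g - 6.62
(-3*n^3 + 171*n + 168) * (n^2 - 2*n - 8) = -3*n^5 + 6*n^4 + 195*n^3 - 174*n^2 - 1704*n - 1344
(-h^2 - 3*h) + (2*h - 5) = -h^2 - h - 5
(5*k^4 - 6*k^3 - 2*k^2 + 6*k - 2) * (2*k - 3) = 10*k^5 - 27*k^4 + 14*k^3 + 18*k^2 - 22*k + 6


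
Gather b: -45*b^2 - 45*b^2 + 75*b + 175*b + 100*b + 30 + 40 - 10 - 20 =-90*b^2 + 350*b + 40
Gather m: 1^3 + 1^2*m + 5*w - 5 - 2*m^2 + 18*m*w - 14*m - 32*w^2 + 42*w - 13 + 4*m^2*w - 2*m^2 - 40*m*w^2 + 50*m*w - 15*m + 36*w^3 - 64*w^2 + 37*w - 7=m^2*(4*w - 4) + m*(-40*w^2 + 68*w - 28) + 36*w^3 - 96*w^2 + 84*w - 24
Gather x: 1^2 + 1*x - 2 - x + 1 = 0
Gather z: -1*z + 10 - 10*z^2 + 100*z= -10*z^2 + 99*z + 10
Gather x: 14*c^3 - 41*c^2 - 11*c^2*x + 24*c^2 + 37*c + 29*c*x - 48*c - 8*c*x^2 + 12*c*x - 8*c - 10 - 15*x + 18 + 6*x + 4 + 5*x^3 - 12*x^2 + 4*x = 14*c^3 - 17*c^2 - 19*c + 5*x^3 + x^2*(-8*c - 12) + x*(-11*c^2 + 41*c - 5) + 12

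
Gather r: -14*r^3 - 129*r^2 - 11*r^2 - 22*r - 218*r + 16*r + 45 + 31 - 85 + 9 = -14*r^3 - 140*r^2 - 224*r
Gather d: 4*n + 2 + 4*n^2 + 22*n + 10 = 4*n^2 + 26*n + 12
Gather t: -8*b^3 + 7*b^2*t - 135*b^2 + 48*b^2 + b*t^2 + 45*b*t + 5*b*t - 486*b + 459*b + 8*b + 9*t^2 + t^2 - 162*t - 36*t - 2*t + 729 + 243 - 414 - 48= -8*b^3 - 87*b^2 - 19*b + t^2*(b + 10) + t*(7*b^2 + 50*b - 200) + 510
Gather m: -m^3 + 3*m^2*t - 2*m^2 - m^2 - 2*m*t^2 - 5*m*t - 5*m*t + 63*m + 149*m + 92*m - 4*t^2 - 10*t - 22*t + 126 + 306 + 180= -m^3 + m^2*(3*t - 3) + m*(-2*t^2 - 10*t + 304) - 4*t^2 - 32*t + 612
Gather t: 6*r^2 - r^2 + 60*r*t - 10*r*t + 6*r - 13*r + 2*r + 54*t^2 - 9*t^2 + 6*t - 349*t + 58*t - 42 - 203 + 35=5*r^2 - 5*r + 45*t^2 + t*(50*r - 285) - 210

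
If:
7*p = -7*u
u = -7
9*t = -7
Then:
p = 7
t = -7/9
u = -7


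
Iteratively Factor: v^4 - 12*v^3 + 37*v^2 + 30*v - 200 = (v - 5)*(v^3 - 7*v^2 + 2*v + 40) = (v - 5)^2*(v^2 - 2*v - 8) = (v - 5)^2*(v - 4)*(v + 2)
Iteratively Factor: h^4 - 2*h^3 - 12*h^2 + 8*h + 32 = (h - 2)*(h^3 - 12*h - 16) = (h - 2)*(h + 2)*(h^2 - 2*h - 8) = (h - 4)*(h - 2)*(h + 2)*(h + 2)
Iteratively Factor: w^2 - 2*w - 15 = (w - 5)*(w + 3)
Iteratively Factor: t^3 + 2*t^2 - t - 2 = (t + 1)*(t^2 + t - 2) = (t - 1)*(t + 1)*(t + 2)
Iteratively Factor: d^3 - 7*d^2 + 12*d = (d - 4)*(d^2 - 3*d) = (d - 4)*(d - 3)*(d)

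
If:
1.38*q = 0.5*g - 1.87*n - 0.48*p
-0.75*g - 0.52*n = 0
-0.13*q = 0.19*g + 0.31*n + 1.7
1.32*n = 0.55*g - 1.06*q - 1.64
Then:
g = -34.20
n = 49.33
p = 4.27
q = -80.72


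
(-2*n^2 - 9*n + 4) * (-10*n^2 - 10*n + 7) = 20*n^4 + 110*n^3 + 36*n^2 - 103*n + 28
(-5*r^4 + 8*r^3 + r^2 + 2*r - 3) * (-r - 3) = 5*r^5 + 7*r^4 - 25*r^3 - 5*r^2 - 3*r + 9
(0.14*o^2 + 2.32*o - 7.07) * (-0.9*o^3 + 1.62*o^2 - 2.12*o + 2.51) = -0.126*o^5 - 1.8612*o^4 + 9.8246*o^3 - 16.0204*o^2 + 20.8116*o - 17.7457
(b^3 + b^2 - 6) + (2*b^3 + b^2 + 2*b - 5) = 3*b^3 + 2*b^2 + 2*b - 11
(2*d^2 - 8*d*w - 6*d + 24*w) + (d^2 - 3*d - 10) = 3*d^2 - 8*d*w - 9*d + 24*w - 10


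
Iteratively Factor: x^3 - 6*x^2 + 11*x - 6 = (x - 1)*(x^2 - 5*x + 6) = (x - 2)*(x - 1)*(x - 3)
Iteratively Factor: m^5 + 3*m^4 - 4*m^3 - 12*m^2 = (m + 2)*(m^4 + m^3 - 6*m^2) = (m - 2)*(m + 2)*(m^3 + 3*m^2) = (m - 2)*(m + 2)*(m + 3)*(m^2) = m*(m - 2)*(m + 2)*(m + 3)*(m)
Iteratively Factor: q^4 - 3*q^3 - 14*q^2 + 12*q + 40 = (q - 5)*(q^3 + 2*q^2 - 4*q - 8) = (q - 5)*(q - 2)*(q^2 + 4*q + 4) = (q - 5)*(q - 2)*(q + 2)*(q + 2)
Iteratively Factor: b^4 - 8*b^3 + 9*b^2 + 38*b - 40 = (b - 4)*(b^3 - 4*b^2 - 7*b + 10) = (b - 4)*(b + 2)*(b^2 - 6*b + 5) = (b - 5)*(b - 4)*(b + 2)*(b - 1)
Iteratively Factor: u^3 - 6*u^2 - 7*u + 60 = (u + 3)*(u^2 - 9*u + 20) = (u - 4)*(u + 3)*(u - 5)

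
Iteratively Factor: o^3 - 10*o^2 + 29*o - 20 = (o - 4)*(o^2 - 6*o + 5) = (o - 5)*(o - 4)*(o - 1)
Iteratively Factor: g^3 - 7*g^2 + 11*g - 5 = (g - 1)*(g^2 - 6*g + 5) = (g - 1)^2*(g - 5)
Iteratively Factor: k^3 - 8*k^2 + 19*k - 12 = (k - 4)*(k^2 - 4*k + 3) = (k - 4)*(k - 3)*(k - 1)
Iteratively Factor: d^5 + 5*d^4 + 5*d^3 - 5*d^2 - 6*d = (d + 1)*(d^4 + 4*d^3 + d^2 - 6*d) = d*(d + 1)*(d^3 + 4*d^2 + d - 6) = d*(d - 1)*(d + 1)*(d^2 + 5*d + 6) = d*(d - 1)*(d + 1)*(d + 2)*(d + 3)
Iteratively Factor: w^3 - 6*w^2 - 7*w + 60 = (w - 5)*(w^2 - w - 12) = (w - 5)*(w + 3)*(w - 4)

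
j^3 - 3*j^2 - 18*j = j*(j - 6)*(j + 3)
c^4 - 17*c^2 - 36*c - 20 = (c - 5)*(c + 1)*(c + 2)^2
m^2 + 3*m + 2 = (m + 1)*(m + 2)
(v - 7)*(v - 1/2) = v^2 - 15*v/2 + 7/2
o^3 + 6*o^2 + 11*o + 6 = (o + 1)*(o + 2)*(o + 3)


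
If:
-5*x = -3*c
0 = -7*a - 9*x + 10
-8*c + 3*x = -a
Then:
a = 155/122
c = 25/122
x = 15/122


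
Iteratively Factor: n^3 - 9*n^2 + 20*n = (n - 4)*(n^2 - 5*n) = n*(n - 4)*(n - 5)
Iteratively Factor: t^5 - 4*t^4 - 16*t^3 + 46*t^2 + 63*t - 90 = (t - 5)*(t^4 + t^3 - 11*t^2 - 9*t + 18) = (t - 5)*(t + 3)*(t^3 - 2*t^2 - 5*t + 6) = (t - 5)*(t + 2)*(t + 3)*(t^2 - 4*t + 3) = (t - 5)*(t - 3)*(t + 2)*(t + 3)*(t - 1)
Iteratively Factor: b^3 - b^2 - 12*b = (b)*(b^2 - b - 12) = b*(b + 3)*(b - 4)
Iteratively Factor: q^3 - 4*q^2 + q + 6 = (q - 2)*(q^2 - 2*q - 3) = (q - 2)*(q + 1)*(q - 3)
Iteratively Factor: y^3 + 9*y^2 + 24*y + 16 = (y + 4)*(y^2 + 5*y + 4) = (y + 1)*(y + 4)*(y + 4)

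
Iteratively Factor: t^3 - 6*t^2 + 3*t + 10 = (t - 5)*(t^2 - t - 2) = (t - 5)*(t - 2)*(t + 1)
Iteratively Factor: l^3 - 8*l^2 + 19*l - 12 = (l - 4)*(l^2 - 4*l + 3) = (l - 4)*(l - 1)*(l - 3)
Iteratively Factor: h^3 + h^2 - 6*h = (h)*(h^2 + h - 6) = h*(h + 3)*(h - 2)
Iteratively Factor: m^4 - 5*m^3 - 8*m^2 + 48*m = (m)*(m^3 - 5*m^2 - 8*m + 48) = m*(m - 4)*(m^2 - m - 12) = m*(m - 4)*(m + 3)*(m - 4)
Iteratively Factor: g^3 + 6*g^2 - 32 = (g + 4)*(g^2 + 2*g - 8) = (g - 2)*(g + 4)*(g + 4)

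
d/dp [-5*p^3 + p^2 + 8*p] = -15*p^2 + 2*p + 8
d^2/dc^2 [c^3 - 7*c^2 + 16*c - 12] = 6*c - 14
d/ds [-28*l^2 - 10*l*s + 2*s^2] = -10*l + 4*s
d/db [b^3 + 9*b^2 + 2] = 3*b*(b + 6)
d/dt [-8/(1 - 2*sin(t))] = -16*cos(t)/(2*sin(t) - 1)^2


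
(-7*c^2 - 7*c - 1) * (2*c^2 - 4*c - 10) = -14*c^4 + 14*c^3 + 96*c^2 + 74*c + 10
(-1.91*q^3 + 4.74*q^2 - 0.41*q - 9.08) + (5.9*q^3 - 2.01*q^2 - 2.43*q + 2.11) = 3.99*q^3 + 2.73*q^2 - 2.84*q - 6.97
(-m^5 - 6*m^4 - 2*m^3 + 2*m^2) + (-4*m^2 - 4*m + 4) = -m^5 - 6*m^4 - 2*m^3 - 2*m^2 - 4*m + 4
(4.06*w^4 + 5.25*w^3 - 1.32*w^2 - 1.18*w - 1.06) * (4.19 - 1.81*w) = -7.3486*w^5 + 7.5089*w^4 + 24.3867*w^3 - 3.395*w^2 - 3.0256*w - 4.4414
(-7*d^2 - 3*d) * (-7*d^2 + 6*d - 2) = 49*d^4 - 21*d^3 - 4*d^2 + 6*d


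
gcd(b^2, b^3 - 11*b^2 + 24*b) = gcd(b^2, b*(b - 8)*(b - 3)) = b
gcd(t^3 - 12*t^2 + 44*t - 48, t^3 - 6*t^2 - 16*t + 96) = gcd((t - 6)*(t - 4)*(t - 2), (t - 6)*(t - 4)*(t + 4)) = t^2 - 10*t + 24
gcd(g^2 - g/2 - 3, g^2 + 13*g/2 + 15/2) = g + 3/2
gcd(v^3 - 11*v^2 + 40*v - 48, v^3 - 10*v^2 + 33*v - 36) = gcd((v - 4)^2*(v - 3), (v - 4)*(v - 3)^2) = v^2 - 7*v + 12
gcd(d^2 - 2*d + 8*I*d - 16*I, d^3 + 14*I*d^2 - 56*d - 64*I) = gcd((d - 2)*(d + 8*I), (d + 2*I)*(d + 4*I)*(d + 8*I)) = d + 8*I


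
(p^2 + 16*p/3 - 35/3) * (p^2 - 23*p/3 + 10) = p^4 - 7*p^3/3 - 383*p^2/9 + 1285*p/9 - 350/3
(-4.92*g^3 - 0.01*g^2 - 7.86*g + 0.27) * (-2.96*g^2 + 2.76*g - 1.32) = 14.5632*g^5 - 13.5496*g^4 + 29.7324*g^3 - 22.4796*g^2 + 11.1204*g - 0.3564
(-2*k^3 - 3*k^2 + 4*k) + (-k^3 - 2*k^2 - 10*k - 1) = -3*k^3 - 5*k^2 - 6*k - 1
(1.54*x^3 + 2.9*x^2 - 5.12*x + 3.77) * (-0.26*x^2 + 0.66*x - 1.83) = -0.4004*x^5 + 0.2624*x^4 + 0.427*x^3 - 9.6664*x^2 + 11.8578*x - 6.8991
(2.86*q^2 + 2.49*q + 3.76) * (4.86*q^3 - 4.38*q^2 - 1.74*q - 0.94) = 13.8996*q^5 - 0.425399999999998*q^4 + 2.391*q^3 - 23.4898*q^2 - 8.883*q - 3.5344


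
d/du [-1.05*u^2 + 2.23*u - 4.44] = 2.23 - 2.1*u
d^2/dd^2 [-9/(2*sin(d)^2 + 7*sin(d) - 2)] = 9*(16*sin(d)^4 + 42*sin(d)^3 + 41*sin(d)^2 - 70*sin(d) - 106)/(7*sin(d) - cos(2*d) - 1)^3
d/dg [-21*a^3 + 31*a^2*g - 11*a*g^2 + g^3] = 31*a^2 - 22*a*g + 3*g^2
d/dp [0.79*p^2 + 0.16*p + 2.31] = 1.58*p + 0.16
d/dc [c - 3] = 1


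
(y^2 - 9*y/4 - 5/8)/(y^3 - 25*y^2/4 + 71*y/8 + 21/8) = (2*y - 5)/(2*y^2 - 13*y + 21)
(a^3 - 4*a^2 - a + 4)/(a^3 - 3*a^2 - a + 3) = (a - 4)/(a - 3)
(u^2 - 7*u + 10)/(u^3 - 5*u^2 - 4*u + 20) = 1/(u + 2)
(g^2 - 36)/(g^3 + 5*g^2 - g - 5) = (g^2 - 36)/(g^3 + 5*g^2 - g - 5)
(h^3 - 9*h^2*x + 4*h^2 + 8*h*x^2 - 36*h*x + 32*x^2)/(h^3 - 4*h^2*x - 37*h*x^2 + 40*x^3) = (h + 4)/(h + 5*x)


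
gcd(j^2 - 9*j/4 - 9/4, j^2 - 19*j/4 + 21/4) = j - 3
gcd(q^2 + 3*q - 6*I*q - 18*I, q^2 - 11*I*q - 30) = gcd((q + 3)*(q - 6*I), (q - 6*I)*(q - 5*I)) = q - 6*I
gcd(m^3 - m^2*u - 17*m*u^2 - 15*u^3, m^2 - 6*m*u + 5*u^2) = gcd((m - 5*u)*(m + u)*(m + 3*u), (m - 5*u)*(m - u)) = -m + 5*u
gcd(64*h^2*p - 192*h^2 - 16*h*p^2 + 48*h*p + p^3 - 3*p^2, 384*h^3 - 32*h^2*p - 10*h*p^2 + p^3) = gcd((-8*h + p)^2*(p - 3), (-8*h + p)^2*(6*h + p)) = 64*h^2 - 16*h*p + p^2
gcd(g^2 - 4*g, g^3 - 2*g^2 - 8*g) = g^2 - 4*g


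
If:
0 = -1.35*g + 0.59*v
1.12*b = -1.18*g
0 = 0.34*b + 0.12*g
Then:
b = 0.00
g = 0.00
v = 0.00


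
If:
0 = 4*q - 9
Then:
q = 9/4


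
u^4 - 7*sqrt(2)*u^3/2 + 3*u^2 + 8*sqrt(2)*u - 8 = (u - 2*sqrt(2))^2*(u - sqrt(2)/2)*(u + sqrt(2))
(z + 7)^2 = z^2 + 14*z + 49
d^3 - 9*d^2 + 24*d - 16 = (d - 4)^2*(d - 1)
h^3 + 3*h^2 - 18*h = h*(h - 3)*(h + 6)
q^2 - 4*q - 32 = (q - 8)*(q + 4)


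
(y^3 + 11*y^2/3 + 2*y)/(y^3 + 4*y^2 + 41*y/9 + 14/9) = 3*y*(y + 3)/(3*y^2 + 10*y + 7)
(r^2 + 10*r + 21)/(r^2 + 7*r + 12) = (r + 7)/(r + 4)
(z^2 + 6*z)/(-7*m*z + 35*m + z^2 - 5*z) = z*(z + 6)/(-7*m*z + 35*m + z^2 - 5*z)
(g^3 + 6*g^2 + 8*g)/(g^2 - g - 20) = g*(g + 2)/(g - 5)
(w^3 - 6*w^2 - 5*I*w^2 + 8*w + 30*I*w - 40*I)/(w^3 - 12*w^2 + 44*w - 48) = (w - 5*I)/(w - 6)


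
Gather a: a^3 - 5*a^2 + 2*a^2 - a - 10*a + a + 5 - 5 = a^3 - 3*a^2 - 10*a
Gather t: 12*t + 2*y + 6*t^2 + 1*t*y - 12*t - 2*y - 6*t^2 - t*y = 0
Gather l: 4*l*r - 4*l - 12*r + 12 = l*(4*r - 4) - 12*r + 12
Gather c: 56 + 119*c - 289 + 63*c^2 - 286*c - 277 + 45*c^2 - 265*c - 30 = 108*c^2 - 432*c - 540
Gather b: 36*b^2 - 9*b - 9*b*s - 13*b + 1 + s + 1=36*b^2 + b*(-9*s - 22) + s + 2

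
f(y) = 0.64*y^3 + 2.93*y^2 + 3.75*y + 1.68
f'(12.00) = 350.55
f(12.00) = 1574.52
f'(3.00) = 38.61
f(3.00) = 56.58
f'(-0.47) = 1.42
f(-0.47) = 0.50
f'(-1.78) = -0.60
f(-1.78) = 0.68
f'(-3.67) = 8.10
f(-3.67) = -4.25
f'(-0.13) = 3.02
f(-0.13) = 1.24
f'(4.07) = 59.40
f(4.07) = 108.63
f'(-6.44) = 45.64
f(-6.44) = -71.89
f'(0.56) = 7.63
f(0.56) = 4.81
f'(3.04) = 39.31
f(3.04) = 58.14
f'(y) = 1.92*y^2 + 5.86*y + 3.75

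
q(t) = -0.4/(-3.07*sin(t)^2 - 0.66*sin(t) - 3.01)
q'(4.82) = 0.01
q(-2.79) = 0.13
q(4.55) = 0.07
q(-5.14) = 0.07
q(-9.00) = 0.12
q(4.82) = 0.07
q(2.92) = 0.12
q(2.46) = 0.09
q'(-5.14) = -0.03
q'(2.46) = 0.07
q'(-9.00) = -0.06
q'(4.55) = -0.01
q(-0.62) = 0.11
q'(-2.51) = -0.07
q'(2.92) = 0.07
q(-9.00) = 0.12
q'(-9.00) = -0.06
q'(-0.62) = 0.07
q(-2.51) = 0.11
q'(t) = -0.4*(6.14*sin(t)*cos(t) + 0.66*cos(t))/(-3.07*sin(t)^2 - 0.66*sin(t) - 3.01)^2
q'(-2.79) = -0.06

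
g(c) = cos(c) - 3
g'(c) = -sin(c)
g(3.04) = -3.99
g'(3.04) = -0.10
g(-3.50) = -3.94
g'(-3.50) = -0.35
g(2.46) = -3.78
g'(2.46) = -0.63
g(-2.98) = -3.99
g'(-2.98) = 0.16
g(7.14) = -2.35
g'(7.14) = -0.76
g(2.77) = -3.93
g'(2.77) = -0.36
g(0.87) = -2.36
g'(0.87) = -0.76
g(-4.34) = -3.36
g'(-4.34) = -0.93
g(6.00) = -2.04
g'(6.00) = 0.28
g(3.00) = -3.99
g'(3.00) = -0.14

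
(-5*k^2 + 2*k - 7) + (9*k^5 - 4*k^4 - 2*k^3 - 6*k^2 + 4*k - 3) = 9*k^5 - 4*k^4 - 2*k^3 - 11*k^2 + 6*k - 10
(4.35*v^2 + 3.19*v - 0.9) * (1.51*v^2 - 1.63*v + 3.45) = 6.5685*v^4 - 2.2736*v^3 + 8.4488*v^2 + 12.4725*v - 3.105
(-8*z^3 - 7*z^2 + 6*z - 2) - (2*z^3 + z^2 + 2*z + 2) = -10*z^3 - 8*z^2 + 4*z - 4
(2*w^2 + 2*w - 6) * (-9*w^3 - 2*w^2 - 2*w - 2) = -18*w^5 - 22*w^4 + 46*w^3 + 4*w^2 + 8*w + 12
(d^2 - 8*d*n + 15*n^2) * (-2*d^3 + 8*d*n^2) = -2*d^5 + 16*d^4*n - 22*d^3*n^2 - 64*d^2*n^3 + 120*d*n^4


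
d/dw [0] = 0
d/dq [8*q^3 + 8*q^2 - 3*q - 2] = 24*q^2 + 16*q - 3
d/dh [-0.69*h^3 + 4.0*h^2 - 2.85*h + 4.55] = -2.07*h^2 + 8.0*h - 2.85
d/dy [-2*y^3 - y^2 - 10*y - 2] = -6*y^2 - 2*y - 10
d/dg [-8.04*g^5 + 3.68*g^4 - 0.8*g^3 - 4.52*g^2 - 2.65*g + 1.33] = -40.2*g^4 + 14.72*g^3 - 2.4*g^2 - 9.04*g - 2.65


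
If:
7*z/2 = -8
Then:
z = -16/7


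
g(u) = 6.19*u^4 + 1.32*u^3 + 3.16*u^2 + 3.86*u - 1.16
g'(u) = 24.76*u^3 + 3.96*u^2 + 6.32*u + 3.86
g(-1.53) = 29.52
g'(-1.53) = -85.22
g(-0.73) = -1.05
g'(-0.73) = -8.28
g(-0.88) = 0.70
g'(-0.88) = -15.51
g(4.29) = 2274.40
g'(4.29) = 2058.74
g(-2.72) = 323.97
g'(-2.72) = -482.29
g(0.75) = 6.03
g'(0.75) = 21.27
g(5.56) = 6260.35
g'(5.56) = 4417.16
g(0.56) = 2.83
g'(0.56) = 12.99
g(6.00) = 8443.12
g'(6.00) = 5532.50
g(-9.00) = 39870.37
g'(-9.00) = -17782.30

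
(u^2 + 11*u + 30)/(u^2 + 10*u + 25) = (u + 6)/(u + 5)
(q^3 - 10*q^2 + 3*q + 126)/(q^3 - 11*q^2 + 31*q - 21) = (q^2 - 3*q - 18)/(q^2 - 4*q + 3)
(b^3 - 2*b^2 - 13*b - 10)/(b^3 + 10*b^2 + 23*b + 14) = (b - 5)/(b + 7)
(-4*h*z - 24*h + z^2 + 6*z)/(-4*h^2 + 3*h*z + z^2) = (-4*h*z - 24*h + z^2 + 6*z)/(-4*h^2 + 3*h*z + z^2)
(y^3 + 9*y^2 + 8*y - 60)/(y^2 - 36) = (y^2 + 3*y - 10)/(y - 6)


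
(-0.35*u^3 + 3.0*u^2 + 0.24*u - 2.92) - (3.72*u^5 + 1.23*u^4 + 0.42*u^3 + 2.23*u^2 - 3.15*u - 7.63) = -3.72*u^5 - 1.23*u^4 - 0.77*u^3 + 0.77*u^2 + 3.39*u + 4.71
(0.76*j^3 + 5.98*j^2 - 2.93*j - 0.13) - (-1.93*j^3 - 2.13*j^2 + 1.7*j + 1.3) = 2.69*j^3 + 8.11*j^2 - 4.63*j - 1.43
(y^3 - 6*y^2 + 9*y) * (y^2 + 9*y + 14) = y^5 + 3*y^4 - 31*y^3 - 3*y^2 + 126*y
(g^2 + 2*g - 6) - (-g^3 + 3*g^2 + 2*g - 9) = g^3 - 2*g^2 + 3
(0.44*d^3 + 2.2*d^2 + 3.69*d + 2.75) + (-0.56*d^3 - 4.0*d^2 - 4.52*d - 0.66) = -0.12*d^3 - 1.8*d^2 - 0.83*d + 2.09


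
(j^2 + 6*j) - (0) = j^2 + 6*j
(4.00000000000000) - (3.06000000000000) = 0.940000000000000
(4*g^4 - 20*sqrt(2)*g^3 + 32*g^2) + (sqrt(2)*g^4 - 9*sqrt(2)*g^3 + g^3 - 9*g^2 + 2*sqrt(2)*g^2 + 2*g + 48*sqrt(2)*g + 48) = sqrt(2)*g^4 + 4*g^4 - 29*sqrt(2)*g^3 + g^3 + 2*sqrt(2)*g^2 + 23*g^2 + 2*g + 48*sqrt(2)*g + 48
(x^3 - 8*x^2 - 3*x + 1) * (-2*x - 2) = -2*x^4 + 14*x^3 + 22*x^2 + 4*x - 2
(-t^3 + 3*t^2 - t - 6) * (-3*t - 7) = 3*t^4 - 2*t^3 - 18*t^2 + 25*t + 42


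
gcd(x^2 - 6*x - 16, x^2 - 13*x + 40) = x - 8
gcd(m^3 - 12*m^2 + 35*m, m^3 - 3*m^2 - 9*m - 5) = m - 5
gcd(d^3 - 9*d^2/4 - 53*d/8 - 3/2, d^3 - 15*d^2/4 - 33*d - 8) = d + 1/4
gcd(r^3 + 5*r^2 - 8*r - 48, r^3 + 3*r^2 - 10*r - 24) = r^2 + r - 12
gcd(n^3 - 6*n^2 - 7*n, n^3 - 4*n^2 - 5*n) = n^2 + n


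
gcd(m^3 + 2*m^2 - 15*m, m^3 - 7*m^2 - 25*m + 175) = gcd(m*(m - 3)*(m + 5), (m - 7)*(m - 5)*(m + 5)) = m + 5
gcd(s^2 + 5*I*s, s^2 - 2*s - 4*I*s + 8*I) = 1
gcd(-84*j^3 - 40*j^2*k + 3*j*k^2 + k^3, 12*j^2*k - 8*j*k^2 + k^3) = 6*j - k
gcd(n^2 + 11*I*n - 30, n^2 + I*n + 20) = n + 5*I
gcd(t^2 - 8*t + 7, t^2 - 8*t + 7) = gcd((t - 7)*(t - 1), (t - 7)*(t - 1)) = t^2 - 8*t + 7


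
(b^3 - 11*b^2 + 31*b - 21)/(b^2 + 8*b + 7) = (b^3 - 11*b^2 + 31*b - 21)/(b^2 + 8*b + 7)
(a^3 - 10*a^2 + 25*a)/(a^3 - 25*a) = (a - 5)/(a + 5)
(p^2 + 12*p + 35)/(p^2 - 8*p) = (p^2 + 12*p + 35)/(p*(p - 8))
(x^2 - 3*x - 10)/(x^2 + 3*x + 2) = (x - 5)/(x + 1)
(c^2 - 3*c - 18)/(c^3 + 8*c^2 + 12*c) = (c^2 - 3*c - 18)/(c*(c^2 + 8*c + 12))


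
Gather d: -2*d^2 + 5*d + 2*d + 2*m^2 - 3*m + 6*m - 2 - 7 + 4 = -2*d^2 + 7*d + 2*m^2 + 3*m - 5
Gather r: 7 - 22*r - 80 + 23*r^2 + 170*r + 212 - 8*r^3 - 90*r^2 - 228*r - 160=-8*r^3 - 67*r^2 - 80*r - 21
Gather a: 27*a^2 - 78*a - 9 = 27*a^2 - 78*a - 9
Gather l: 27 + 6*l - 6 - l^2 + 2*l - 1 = -l^2 + 8*l + 20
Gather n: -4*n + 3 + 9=12 - 4*n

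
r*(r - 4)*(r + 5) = r^3 + r^2 - 20*r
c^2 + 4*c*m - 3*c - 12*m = (c - 3)*(c + 4*m)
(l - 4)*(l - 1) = l^2 - 5*l + 4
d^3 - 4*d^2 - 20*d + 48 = (d - 6)*(d - 2)*(d + 4)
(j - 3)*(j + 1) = j^2 - 2*j - 3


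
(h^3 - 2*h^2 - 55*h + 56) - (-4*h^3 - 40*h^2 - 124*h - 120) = 5*h^3 + 38*h^2 + 69*h + 176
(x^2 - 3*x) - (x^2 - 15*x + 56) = 12*x - 56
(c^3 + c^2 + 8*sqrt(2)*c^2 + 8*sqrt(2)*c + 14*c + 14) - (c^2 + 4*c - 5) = c^3 + 8*sqrt(2)*c^2 + 10*c + 8*sqrt(2)*c + 19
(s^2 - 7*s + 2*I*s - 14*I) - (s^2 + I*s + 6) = -7*s + I*s - 6 - 14*I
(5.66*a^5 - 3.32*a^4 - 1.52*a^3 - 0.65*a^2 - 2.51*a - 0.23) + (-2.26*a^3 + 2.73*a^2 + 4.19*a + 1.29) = 5.66*a^5 - 3.32*a^4 - 3.78*a^3 + 2.08*a^2 + 1.68*a + 1.06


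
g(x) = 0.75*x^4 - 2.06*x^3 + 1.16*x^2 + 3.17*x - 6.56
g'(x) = 3.0*x^3 - 6.18*x^2 + 2.32*x + 3.17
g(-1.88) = 14.64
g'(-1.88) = -42.97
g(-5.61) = 1118.74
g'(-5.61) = -734.02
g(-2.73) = 77.00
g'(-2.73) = -110.26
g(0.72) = -4.24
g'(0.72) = 2.76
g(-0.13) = -6.95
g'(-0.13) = 2.76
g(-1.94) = 17.32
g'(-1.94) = -46.49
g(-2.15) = 28.49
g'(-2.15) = -60.20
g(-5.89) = 1338.60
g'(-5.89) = -837.90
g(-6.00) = 1433.14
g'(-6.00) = -881.23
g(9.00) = 3534.94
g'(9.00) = 1710.47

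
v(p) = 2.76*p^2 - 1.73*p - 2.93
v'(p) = 5.52*p - 1.73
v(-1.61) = 7.01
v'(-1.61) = -10.62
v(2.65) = 11.87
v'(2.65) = 12.90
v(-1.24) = 3.46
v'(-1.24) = -8.57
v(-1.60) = 6.90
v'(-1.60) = -10.56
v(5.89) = 82.63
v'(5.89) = 30.78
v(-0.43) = -1.68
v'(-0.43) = -4.10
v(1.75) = 2.50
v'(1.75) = 7.93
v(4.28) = 40.22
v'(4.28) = 21.90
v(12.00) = 373.75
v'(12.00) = 64.51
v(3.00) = 16.72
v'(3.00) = 14.83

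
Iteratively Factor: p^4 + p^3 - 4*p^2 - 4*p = (p + 2)*(p^3 - p^2 - 2*p) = p*(p + 2)*(p^2 - p - 2) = p*(p + 1)*(p + 2)*(p - 2)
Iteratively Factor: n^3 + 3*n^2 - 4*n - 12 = (n - 2)*(n^2 + 5*n + 6) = (n - 2)*(n + 3)*(n + 2)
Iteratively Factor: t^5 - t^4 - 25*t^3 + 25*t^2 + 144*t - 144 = (t + 3)*(t^4 - 4*t^3 - 13*t^2 + 64*t - 48) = (t + 3)*(t + 4)*(t^3 - 8*t^2 + 19*t - 12) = (t - 1)*(t + 3)*(t + 4)*(t^2 - 7*t + 12) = (t - 3)*(t - 1)*(t + 3)*(t + 4)*(t - 4)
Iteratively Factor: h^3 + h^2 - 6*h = (h)*(h^2 + h - 6) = h*(h - 2)*(h + 3)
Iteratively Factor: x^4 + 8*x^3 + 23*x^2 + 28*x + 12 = (x + 2)*(x^3 + 6*x^2 + 11*x + 6) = (x + 1)*(x + 2)*(x^2 + 5*x + 6) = (x + 1)*(x + 2)^2*(x + 3)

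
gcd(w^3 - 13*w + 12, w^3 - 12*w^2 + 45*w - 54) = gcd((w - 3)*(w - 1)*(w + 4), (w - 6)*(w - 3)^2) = w - 3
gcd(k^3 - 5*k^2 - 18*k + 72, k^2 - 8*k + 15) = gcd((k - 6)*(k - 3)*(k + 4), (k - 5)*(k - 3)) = k - 3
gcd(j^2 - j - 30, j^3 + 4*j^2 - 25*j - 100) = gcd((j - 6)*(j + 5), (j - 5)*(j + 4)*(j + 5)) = j + 5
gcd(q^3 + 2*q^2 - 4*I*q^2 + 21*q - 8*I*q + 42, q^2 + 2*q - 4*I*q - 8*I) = q + 2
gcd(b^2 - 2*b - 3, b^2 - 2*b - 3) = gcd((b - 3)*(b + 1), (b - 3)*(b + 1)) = b^2 - 2*b - 3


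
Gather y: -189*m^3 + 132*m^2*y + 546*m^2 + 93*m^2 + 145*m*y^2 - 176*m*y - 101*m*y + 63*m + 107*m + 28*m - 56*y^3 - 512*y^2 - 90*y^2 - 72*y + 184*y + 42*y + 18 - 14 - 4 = -189*m^3 + 639*m^2 + 198*m - 56*y^3 + y^2*(145*m - 602) + y*(132*m^2 - 277*m + 154)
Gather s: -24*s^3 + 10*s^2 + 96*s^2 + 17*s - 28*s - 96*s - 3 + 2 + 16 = -24*s^3 + 106*s^2 - 107*s + 15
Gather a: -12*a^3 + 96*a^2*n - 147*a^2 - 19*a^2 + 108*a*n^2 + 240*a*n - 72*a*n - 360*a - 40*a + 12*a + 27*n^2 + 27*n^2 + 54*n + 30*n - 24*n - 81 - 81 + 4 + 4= -12*a^3 + a^2*(96*n - 166) + a*(108*n^2 + 168*n - 388) + 54*n^2 + 60*n - 154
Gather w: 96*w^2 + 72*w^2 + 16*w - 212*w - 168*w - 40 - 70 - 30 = 168*w^2 - 364*w - 140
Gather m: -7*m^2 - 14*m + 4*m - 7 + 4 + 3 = -7*m^2 - 10*m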